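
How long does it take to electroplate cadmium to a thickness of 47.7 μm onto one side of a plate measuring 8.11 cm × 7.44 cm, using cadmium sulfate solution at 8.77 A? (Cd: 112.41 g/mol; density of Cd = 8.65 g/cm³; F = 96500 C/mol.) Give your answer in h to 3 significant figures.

0.135 h

Plated area = 8.11 × 7.44 = 60.34 cm²
Volume = 60.34 × 47.7×10⁻⁴ cm = 0.2878 cm³
m(Cd) = 0.2878 × 8.65 = 2.489 g
n(Cd) = 2.489 / 112.41 = 0.02214 mol; n(e⁻) = 2 × 0.02214 = 0.04428 mol
Q = 0.04428 × 96500 = 4273 C
t = 4273 / 8.77 = 487.2 s = 0.135 h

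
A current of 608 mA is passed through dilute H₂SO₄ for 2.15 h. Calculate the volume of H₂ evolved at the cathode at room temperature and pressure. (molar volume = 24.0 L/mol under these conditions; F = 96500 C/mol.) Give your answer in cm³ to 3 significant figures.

Q = It = 0.608 × 7740 = 4706 C
n(e⁻) = 4706 / 96500 = 0.04877 mol
2H⁺ + 2e⁻ → H₂, so n(H₂) = 0.04877 / 2 = 0.02439 mol
V = 0.02439 × 24.0 = 0.5854 L
= 585 cm³

585 cm³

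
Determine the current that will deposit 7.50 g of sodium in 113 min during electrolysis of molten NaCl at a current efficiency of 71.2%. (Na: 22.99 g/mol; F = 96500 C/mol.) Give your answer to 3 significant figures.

n(Na) = 7.50 / 22.99 = 0.3262 mol
Na⁺ + e⁻ → Na, so n(e⁻) = 0.3262 mol
Q = 0.3262 × 96500 / 0.712 = 44210 C
I = Q / t = 44210 / 6780 s = 6.52 A

6.52 A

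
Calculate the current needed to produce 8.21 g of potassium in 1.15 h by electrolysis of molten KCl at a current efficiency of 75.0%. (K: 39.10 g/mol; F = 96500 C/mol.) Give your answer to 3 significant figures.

6.53 A

n(K) = 8.21 / 39.10 = 0.2100 mol
K⁺ + e⁻ → K, so n(e⁻) = 0.2100 mol
Q = 0.2100 × 96500 / 0.750 = 27020 C
I = Q / t = 27020 / 4140 s = 6.53 A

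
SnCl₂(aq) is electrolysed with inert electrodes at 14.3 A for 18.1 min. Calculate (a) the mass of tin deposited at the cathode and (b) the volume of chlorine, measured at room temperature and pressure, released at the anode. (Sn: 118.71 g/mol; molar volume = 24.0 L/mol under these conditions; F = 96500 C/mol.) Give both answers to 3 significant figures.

Q = 14.3 × 1086 = 15530 C; n(e⁻) = 15530 / 96500 = 0.1609 mol
Cathode: Sn²⁺ + 2e⁻ → Sn → n(Sn) = 0.1609/2 = 0.08045 mol → 9.55 g
Anode: 2Cl⁻ → Cl₂ + 2e⁻ → n(Cl₂) = 0.1609/2 = 0.08045 mol → 1.93 L

9.55 g Sn; 1.93 L Cl₂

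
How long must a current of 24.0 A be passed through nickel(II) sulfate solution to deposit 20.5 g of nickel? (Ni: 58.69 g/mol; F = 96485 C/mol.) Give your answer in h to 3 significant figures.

0.780 h

n(Ni) = 20.5 / 58.69 = 0.3493 mol
Ni²⁺ + 2e⁻ → Ni, so n(e⁻) = 2 × 0.3493 = 0.6986 mol
Q = 0.6986 × 96485 = 67400 C
t = Q / I = 67400 / 24.0 = 2808 s = 0.780 h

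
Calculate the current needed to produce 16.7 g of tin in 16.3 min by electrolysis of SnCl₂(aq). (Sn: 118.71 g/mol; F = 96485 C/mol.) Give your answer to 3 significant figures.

n(Sn) = 16.7 / 118.71 = 0.1407 mol
Sn²⁺ + 2e⁻ → Sn, so n(e⁻) = 2 × 0.1407 = 0.2814 mol
Q = 0.2814 × 96485 = 27150 C
I = Q / t = 27150 / 978 s = 27.8 A

27.8 A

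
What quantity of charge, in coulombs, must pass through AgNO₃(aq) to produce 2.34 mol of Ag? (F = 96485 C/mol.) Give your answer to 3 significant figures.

2.26×10^5 C

Ag⁺ + e⁻ → Ag, so n(e⁻) = 1 × 2.34 = 2.340 mol
Q = 2.340 × 96485 = 2.258×10^5 C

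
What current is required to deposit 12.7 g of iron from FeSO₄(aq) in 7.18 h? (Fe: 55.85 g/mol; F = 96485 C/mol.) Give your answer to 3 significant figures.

n(Fe) = 12.7 / 55.85 = 0.2274 mol
Fe²⁺ + 2e⁻ → Fe, so n(e⁻) = 2 × 0.2274 = 0.4548 mol
Q = 0.4548 × 96485 = 43880 C
I = Q / t = 43880 / 25848 s = 1.70 A

1.70 A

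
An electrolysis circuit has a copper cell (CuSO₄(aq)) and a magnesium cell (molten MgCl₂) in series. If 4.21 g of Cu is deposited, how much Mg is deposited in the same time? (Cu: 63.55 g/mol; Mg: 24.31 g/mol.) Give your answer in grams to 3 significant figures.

1.61 g

n(Cu) = 4.21 / 63.55 = 0.06625 mol
Cu²⁺ + 2e⁻ → Cu, so n(e⁻) = 2 × 0.06625 = 0.1325 mol
In series, the same 0.1325 mol of electrons flows through the second cell.
Mg²⁺ + 2e⁻ → Mg, so n(Mg) = 0.1325 / 2 = 0.06625 mol
m(Mg) = 0.06625 × 24.31 = 1.61 g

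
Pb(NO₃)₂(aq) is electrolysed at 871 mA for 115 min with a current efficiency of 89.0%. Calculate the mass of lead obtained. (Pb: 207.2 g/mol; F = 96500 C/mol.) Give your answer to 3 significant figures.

5.74 g

Q = 0.871 × 6900 = 6010 C
n(e⁻) = 6010 / 96500 = 0.06228 mol
Pb²⁺ + 2e⁻ → Pb, so theoretical m(Pb) = 0.03114 × 207.2 = 6.452 g
Actual mass = 89.0% × 6.452 = 5.74 g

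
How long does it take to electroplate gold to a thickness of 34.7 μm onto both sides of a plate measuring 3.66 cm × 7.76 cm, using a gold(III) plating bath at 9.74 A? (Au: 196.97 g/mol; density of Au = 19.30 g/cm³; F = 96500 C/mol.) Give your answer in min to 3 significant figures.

Plated area = 2 × 3.66 × 7.76 = 56.80 cm²
Volume = 56.80 × 34.7×10⁻⁴ cm = 0.1971 cm³
m(Au) = 0.1971 × 19.30 = 3.804 g
n(Au) = 3.804 / 196.97 = 0.01931 mol; n(e⁻) = 3 × 0.01931 = 0.05793 mol
Q = 0.05793 × 96500 = 5590 C
t = 5590 / 9.74 = 573.9 s = 9.57 min

9.57 min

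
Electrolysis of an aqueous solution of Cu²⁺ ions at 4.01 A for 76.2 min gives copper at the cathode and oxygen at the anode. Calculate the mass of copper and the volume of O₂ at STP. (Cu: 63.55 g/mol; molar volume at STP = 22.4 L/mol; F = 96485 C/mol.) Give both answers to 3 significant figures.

6.04 g Cu; 1.06 L O₂

Q = 4.01 × 4572 = 18330 C; n(e⁻) = 18330 / 96485 = 0.1900 mol
Cathode: Cu²⁺ + 2e⁻ → Cu → n(Cu) = 0.1900/2 = 0.09500 mol → 6.04 g
Anode: 2H₂O → O₂ + 4H⁺ + 4e⁻ → n(O₂) = 0.1900/4 = 0.04750 mol → 1.06 L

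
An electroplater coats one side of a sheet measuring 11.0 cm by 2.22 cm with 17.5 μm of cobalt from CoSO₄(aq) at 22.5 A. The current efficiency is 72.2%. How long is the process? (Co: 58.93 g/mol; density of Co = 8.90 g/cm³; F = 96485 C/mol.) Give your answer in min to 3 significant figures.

Plated area = 11.0 × 2.22 = 24.42 cm²
Volume = 24.42 × 17.5×10⁻⁴ cm = 0.04274 cm³
m(Co) = 0.04274 × 8.90 = 0.3804 g
n(Co) = 0.3804 / 58.93 = 0.006455 mol; n(e⁻) = 2 × 0.006455 = 0.01291 mol
Q = 0.01291 × 96485 / 0.722 = 1725 C
t = 1725 / 22.5 = 76.67 s = 1.28 min

1.28 min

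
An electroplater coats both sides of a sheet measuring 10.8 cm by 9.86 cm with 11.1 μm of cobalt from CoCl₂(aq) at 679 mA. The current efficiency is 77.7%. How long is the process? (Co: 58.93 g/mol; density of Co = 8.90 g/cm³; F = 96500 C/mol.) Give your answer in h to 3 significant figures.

3.63 h

Plated area = 2 × 10.8 × 9.86 = 213.0 cm²
Volume = 213.0 × 11.1×10⁻⁴ cm = 0.2364 cm³
m(Co) = 0.2364 × 8.90 = 2.104 g
n(Co) = 2.104 / 58.93 = 0.03570 mol; n(e⁻) = 2 × 0.03570 = 0.07140 mol
Q = 0.07140 × 96500 / 0.777 = 8868 C
t = 8868 / 0.679 = 13060 s = 3.63 h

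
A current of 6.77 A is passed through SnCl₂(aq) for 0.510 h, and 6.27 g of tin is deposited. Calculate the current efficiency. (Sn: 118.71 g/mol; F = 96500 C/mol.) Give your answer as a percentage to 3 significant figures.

Q = 6.77 × 1836 = 12430 C
n(e⁻) = 12430 / 96500 = 0.1288 mol
Sn²⁺ + 2e⁻ → Sn, so theoretical n(Sn) = 0.06440 mol → 7.645 g
Efficiency = 6.27 / 7.645 = 0.8201 = 82.0%

82.0%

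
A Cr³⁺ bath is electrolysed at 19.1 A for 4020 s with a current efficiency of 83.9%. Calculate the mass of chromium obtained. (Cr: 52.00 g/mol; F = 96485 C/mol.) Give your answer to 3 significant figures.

Q = 19.1 × 4020 = 76780 C
n(e⁻) = 76780 / 96485 = 0.7958 mol
Cr³⁺ + 3e⁻ → Cr, so theoretical m(Cr) = 0.2653 × 52.00 = 13.80 g
Actual mass = 83.9% × 13.80 = 11.6 g

11.6 g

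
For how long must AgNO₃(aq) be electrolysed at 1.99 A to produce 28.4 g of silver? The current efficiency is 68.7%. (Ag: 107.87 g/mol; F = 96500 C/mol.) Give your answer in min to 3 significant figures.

310 min

n(Ag) = 28.4 / 107.87 = 0.2633 mol
Ag⁺ + e⁻ → Ag, so n(e⁻) = 0.2633 mol
Q = 0.2633 × 96500 / 0.687 = 36980 C
t = Q / I = 36980 / 1.99 = 18580 s = 310 min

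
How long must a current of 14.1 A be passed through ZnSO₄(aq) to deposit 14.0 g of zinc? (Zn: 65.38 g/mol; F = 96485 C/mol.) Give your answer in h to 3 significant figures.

0.814 h

n(Zn) = 14.0 / 65.38 = 0.2141 mol
Zn²⁺ + 2e⁻ → Zn, so n(e⁻) = 2 × 0.2141 = 0.4282 mol
Q = 0.4282 × 96485 = 41310 C
t = Q / I = 41310 / 14.1 = 2930 s = 0.814 h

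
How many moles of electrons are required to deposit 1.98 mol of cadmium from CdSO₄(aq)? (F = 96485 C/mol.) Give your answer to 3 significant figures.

Cd²⁺ + 2e⁻ → Cd, so n(e⁻) = 2 × 1.98 = 3.960 mol

3.96 mol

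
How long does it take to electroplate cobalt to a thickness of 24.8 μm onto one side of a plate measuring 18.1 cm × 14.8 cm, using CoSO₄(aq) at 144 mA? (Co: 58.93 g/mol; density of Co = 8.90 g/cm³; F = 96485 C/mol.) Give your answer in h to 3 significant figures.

37.3 h

Plated area = 18.1 × 14.8 = 267.9 cm²
Volume = 267.9 × 24.8×10⁻⁴ cm = 0.6644 cm³
m(Co) = 0.6644 × 8.90 = 5.913 g
n(Co) = 5.913 / 58.93 = 0.1003 mol; n(e⁻) = 2 × 0.1003 = 0.2006 mol
Q = 0.2006 × 96485 = 19350 C
t = 19350 / 0.144 = 1.344×10^5 s = 37.3 h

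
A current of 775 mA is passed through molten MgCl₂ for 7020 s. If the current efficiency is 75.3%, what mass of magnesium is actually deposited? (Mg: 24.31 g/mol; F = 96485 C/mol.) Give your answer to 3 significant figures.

0.516 g

Q = 0.775 × 7020 = 5441 C
n(e⁻) = 5441 / 96485 = 0.05639 mol
Mg²⁺ + 2e⁻ → Mg, so theoretical m(Mg) = 0.02820 × 24.31 = 0.6855 g
Actual mass = 75.3% × 0.6855 = 0.516 g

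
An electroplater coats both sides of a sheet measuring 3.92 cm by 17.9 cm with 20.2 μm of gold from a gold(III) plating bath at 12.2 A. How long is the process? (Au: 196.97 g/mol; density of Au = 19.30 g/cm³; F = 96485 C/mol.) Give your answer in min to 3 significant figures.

Plated area = 2 × 3.92 × 17.9 = 140.3 cm²
Volume = 140.3 × 20.2×10⁻⁴ cm = 0.2834 cm³
m(Au) = 0.2834 × 19.30 = 5.470 g
n(Au) = 5.470 / 196.97 = 0.02777 mol; n(e⁻) = 3 × 0.02777 = 0.08331 mol
Q = 0.08331 × 96485 = 8038 C
t = 8038 / 12.2 = 658.9 s = 11.0 min

11.0 min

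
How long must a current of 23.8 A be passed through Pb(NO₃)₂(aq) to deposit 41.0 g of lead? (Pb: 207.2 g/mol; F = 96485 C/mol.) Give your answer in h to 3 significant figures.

n(Pb) = 41.0 / 207.2 = 0.1979 mol
Pb²⁺ + 2e⁻ → Pb, so n(e⁻) = 2 × 0.1979 = 0.3958 mol
Q = 0.3958 × 96485 = 38190 C
t = Q / I = 38190 / 23.8 = 1605 s = 0.446 h

0.446 h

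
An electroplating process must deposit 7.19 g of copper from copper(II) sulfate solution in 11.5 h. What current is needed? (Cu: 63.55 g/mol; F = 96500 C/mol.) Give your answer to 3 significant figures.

n(Cu) = 7.19 / 63.55 = 0.1131 mol
Cu²⁺ + 2e⁻ → Cu, so n(e⁻) = 2 × 0.1131 = 0.2262 mol
Q = 0.2262 × 96500 = 21830 C
I = Q / t = 21830 / 41400 s = 0.527 A

0.527 A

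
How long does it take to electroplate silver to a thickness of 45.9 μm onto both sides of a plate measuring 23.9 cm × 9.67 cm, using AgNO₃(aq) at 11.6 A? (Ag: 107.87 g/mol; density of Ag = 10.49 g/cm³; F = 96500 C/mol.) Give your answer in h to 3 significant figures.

0.477 h

Plated area = 2 × 23.9 × 9.67 = 462.2 cm²
Volume = 462.2 × 45.9×10⁻⁴ cm = 2.121 cm³
m(Ag) = 2.121 × 10.49 = 22.25 g
n(Ag) = 22.25 / 107.87 = 0.2063 mol; n(e⁻) = 0.2063 mol
Q = 0.2063 × 96500 = 19910 C
t = 19910 / 11.6 = 1716 s = 0.477 h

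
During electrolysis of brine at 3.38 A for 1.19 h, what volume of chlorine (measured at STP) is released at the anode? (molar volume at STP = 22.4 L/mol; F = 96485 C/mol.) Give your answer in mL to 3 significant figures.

1680 mL

Charge passed = 3.38 × 4284 = 14480 C
n(e⁻) = 14480 / 96485 = 0.1501 mol
2Cl⁻ → Cl₂ + 2e⁻, so n(Cl₂) = 0.1501 / 2 = 0.07505 mol
V = 0.07505 × 22.4 = 1.681 L
= 1680 mL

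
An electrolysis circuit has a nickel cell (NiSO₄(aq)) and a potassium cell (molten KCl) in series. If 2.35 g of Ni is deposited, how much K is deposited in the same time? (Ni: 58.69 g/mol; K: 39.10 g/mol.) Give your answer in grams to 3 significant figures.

3.13 g

n(Ni) = 2.35 / 58.69 = 0.04004 mol
Ni²⁺ + 2e⁻ → Ni, so n(e⁻) = 2 × 0.04004 = 0.08008 mol
The cells are in series, so the same charge (and hence the same n(e⁻) = 0.08008 mol) passes through both.
K⁺ + e⁻ → K, so n(K) = 0.08008 mol
m(K) = 0.08008 × 39.10 = 3.13 g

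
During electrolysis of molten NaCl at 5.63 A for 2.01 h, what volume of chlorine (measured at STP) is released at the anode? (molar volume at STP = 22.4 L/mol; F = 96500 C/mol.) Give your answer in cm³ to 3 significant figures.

4730 cm³

Charge passed = 5.63 × 7236 = 40740 C
n(e⁻) = 40740 / 96500 = 0.4222 mol
2Cl⁻ → Cl₂ + 2e⁻, so n(Cl₂) = 0.4222 / 2 = 0.2111 mol
V = 0.2111 × 22.4 = 4.729 L
= 4730 cm³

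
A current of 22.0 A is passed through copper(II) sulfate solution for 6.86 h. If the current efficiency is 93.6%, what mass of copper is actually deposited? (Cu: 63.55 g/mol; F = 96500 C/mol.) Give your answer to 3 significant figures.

167 g

Q = 22.0 × 24696 = 5.433×10^5 C
n(e⁻) = 5.433×10^5 / 96500 = 5.630 mol
Cu²⁺ + 2e⁻ → Cu, so theoretical m(Cu) = 2.815 × 63.55 = 178.9 g
Actual mass = 93.6% × 178.9 = 167 g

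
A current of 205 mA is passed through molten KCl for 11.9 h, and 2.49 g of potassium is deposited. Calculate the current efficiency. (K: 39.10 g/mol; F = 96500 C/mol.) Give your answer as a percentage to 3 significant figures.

Q = 0.205 × 42840 = 8782 C
n(e⁻) = 8782 / 96500 = 0.09101 mol
K⁺ + e⁻ → K, so theoretical n(K) = 0.09101 mol → 3.558 g
Efficiency = 2.49 / 3.558 = 0.6998 = 70.0%

70.0%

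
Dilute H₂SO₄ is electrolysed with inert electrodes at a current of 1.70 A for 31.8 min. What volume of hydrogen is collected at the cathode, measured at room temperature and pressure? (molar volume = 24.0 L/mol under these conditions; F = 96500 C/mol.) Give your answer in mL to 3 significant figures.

403 mL

Charge passed = 1.70 × 1908 = 3244 C
n(e⁻) = Q/F = 3244/96500 = 0.03362 mol
2H⁺ + 2e⁻ → H₂, so n(H₂) = 0.03362 / 2 = 0.01681 mol
V = 0.01681 × 24.0 = 0.4034 L
= 403 mL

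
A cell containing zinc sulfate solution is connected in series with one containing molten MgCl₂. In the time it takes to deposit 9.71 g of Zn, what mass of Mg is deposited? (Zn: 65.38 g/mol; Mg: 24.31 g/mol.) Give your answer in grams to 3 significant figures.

n(Zn) = 9.71 / 65.38 = 0.1485 mol
Zn²⁺ + 2e⁻ → Zn, so n(e⁻) = 2 × 0.1485 = 0.2970 mol
The cells are in series, so the same charge (and hence the same n(e⁻) = 0.2970 mol) passes through both.
Mg²⁺ + 2e⁻ → Mg, so n(Mg) = 0.2970 / 2 = 0.1485 mol
m(Mg) = 0.1485 × 24.31 = 3.61 g

3.61 g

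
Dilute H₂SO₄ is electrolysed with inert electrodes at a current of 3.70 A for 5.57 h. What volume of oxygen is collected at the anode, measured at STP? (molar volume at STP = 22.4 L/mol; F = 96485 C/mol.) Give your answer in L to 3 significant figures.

4.31 L

Charge passed = 3.70 × 20052 = 74190 C
n(e⁻) = Q/F = 74190/96485 = 0.7689 mol
2H₂O → O₂ + 4H⁺ + 4e⁻, so n(O₂) = 0.7689 / 4 = 0.1922 mol
V = 0.1922 × 22.4 = 4.305 L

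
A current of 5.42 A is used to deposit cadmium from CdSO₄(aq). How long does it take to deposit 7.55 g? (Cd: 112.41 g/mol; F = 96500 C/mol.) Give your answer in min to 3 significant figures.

n(Cd) = 7.55 / 112.41 = 0.06716 mol
Cd²⁺ + 2e⁻ → Cd, so n(e⁻) = 2 × 0.06716 = 0.1343 mol
Q = 0.1343 × 96500 = 12960 C
t = Q / I = 12960 / 5.42 = 2391 s = 39.9 min

39.9 min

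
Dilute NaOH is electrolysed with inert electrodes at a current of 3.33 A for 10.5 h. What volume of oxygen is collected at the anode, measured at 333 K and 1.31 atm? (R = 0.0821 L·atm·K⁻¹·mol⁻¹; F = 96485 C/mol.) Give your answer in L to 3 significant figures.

6.81 L

Q = It = 3.33 × 37800 = 1.259×10^5 C
n(e⁻) = 1.259×10^5 / 96485 = 1.305 mol
2H₂O → O₂ + 4H⁺ + 4e⁻, so n(O₂) = 1.305 / 4 = 0.3263 mol
V = nRT/P = 0.3263 × 0.0821 × 333 / 1.31 = 6.810 L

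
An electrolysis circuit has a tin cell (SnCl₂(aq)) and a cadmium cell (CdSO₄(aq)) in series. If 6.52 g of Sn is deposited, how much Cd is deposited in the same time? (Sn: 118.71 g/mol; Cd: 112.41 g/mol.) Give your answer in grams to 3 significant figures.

6.17 g

n(Sn) = 6.52 / 118.71 = 0.05492 mol
Sn²⁺ + 2e⁻ → Sn, so n(e⁻) = 2 × 0.05492 = 0.1098 mol
Since the cells are in series, n(e⁻) in the Cd cell is also 0.1098 mol.
Cd²⁺ + 2e⁻ → Cd, so n(Cd) = 0.1098 / 2 = 0.05490 mol
m(Cd) = 0.05490 × 112.41 = 6.17 g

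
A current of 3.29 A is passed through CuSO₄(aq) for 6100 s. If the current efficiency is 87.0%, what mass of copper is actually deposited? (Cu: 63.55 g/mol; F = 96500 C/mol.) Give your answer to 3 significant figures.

Q = 3.29 × 6100 = 20070 C
n(e⁻) = 20070 / 96500 = 0.2080 mol
Cu²⁺ + 2e⁻ → Cu, so theoretical m(Cu) = 0.1040 × 63.55 = 6.609 g
Actual mass = 87.0% × 6.609 = 5.75 g

5.75 g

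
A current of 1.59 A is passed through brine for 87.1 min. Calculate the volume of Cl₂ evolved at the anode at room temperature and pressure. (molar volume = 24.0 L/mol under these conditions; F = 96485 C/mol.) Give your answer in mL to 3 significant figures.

1030 mL

Q = 1.59 A × 5226 s = 8309 C
Moles of electrons = 8309 / 96485 = 0.08612 mol
2Cl⁻ → Cl₂ + 2e⁻, so n(Cl₂) = 0.08612 / 2 = 0.04306 mol
V = 0.04306 × 24.0 = 1.033 L
= 1030 mL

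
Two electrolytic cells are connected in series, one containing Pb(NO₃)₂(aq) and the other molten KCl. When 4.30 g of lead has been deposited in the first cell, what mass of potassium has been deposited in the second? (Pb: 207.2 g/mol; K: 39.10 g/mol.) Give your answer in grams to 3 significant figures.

1.62 g

n(Pb) = 4.30 / 207.2 = 0.02075 mol
Pb²⁺ + 2e⁻ → Pb, so n(e⁻) = 2 × 0.02075 = 0.04150 mol
Same current for the same time ⇒ same n(e⁻) = 0.04150 mol in both cells.
K⁺ + e⁻ → K, so n(K) = 0.04150 mol
m(K) = 0.04150 × 39.10 = 1.62 g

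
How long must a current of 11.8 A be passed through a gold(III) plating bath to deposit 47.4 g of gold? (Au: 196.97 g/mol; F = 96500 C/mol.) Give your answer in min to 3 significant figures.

98.4 min

n(Au) = 47.4 / 196.97 = 0.2406 mol
Au³⁺ + 3e⁻ → Au, so n(e⁻) = 3 × 0.2406 = 0.7218 mol
Q = 0.7218 × 96500 = 69650 C
t = Q / I = 69650 / 11.8 = 5903 s = 98.4 min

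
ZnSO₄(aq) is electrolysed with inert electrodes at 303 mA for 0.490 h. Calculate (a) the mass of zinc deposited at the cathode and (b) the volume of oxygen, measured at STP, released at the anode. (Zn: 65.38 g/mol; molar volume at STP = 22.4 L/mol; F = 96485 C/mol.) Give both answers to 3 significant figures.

Q = 0.303 × 1764 = 534.5 C; n(e⁻) = 534.5 / 96485 = 0.005540 mol
Cathode: Zn²⁺ + 2e⁻ → Zn → n(Zn) = 0.005540/2 = 0.002770 mol → 0.181 g
Anode: 2H₂O → O₂ + 4H⁺ + 4e⁻ → n(O₂) = 0.005540/4 = 0.001385 mol → 0.0310 L

0.181 g Zn; 0.0310 L O₂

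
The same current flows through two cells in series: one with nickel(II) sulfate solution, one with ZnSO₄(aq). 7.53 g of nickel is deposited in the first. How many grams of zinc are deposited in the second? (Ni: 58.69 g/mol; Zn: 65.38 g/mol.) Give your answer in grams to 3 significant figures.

n(Ni) = 7.53 / 58.69 = 0.1283 mol
Ni²⁺ + 2e⁻ → Ni, so n(e⁻) = 2 × 0.1283 = 0.2566 mol
The cells are in series, so the same charge (and hence the same n(e⁻) = 0.2566 mol) passes through both.
Zn²⁺ + 2e⁻ → Zn, so n(Zn) = 0.2566 / 2 = 0.1283 mol
m(Zn) = 0.1283 × 65.38 = 8.39 g

8.39 g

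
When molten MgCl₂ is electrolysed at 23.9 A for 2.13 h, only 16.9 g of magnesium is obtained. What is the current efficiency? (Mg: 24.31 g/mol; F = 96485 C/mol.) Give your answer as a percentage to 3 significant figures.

73.2%

Q = 23.9 × 7668 = 1.833×10^5 C
n(e⁻) = 1.833×10^5 / 96485 = 1.900 mol
Mg²⁺ + 2e⁻ → Mg, so theoretical n(Mg) = 0.9500 mol → 23.09 g
Efficiency = 16.9 / 23.09 = 0.7319 = 73.2%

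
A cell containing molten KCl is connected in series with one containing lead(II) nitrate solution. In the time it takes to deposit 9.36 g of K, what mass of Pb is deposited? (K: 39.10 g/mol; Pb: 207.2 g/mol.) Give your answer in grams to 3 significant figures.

24.8 g

n(K) = 9.36 / 39.10 = 0.2394 mol
K⁺ + e⁻ → K, so n(e⁻) = 0.2394 mol
In series, the same 0.2394 mol of electrons flows through the second cell.
Pb²⁺ + 2e⁻ → Pb, so n(Pb) = 0.2394 / 2 = 0.1197 mol
m(Pb) = 0.1197 × 207.2 = 24.8 g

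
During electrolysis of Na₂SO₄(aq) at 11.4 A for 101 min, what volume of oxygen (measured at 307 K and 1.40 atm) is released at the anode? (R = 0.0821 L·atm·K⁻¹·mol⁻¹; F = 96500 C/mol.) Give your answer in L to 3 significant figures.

3.22 L

Charge passed = 11.4 × 6060 = 69080 C
n(e⁻) = Q/F = 69080/96500 = 0.7159 mol
2H₂O → O₂ + 4H⁺ + 4e⁻, so n(O₂) = 0.7159 / 4 = 0.1790 mol
V = nRT/P = 0.1790 × 0.0821 × 307 / 1.40 = 3.223 L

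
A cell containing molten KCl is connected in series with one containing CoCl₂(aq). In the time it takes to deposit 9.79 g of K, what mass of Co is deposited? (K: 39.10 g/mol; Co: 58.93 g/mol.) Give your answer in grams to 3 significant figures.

7.38 g

n(K) = 9.79 / 39.10 = 0.2504 mol
K⁺ + e⁻ → K, so n(e⁻) = 0.2504 mol
Same current for the same time ⇒ same n(e⁻) = 0.2504 mol in both cells.
Co²⁺ + 2e⁻ → Co, so n(Co) = 0.2504 / 2 = 0.1252 mol
m(Co) = 0.1252 × 58.93 = 7.38 g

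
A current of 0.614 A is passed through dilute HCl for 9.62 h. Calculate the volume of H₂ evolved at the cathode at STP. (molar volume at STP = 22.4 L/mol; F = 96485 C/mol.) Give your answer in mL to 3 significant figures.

2470 mL

Q = It = 0.614 × 34632 = 21260 C
n(e⁻) = 21260 / 96485 = 0.2203 mol
2H⁺ + 2e⁻ → H₂, so n(H₂) = 0.2203 / 2 = 0.1102 mol
V = 0.1102 × 22.4 = 2.468 L
= 2470 mL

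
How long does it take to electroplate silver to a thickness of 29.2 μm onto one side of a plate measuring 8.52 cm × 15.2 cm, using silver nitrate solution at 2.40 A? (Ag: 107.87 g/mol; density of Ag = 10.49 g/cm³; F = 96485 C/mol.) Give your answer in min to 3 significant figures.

24.6 min

Plated area = 8.52 × 15.2 = 129.5 cm²
Volume = 129.5 × 29.2×10⁻⁴ cm = 0.3781 cm³
m(Ag) = 0.3781 × 10.49 = 3.966 g
n(Ag) = 3.966 / 107.87 = 0.03677 mol; n(e⁻) = 0.03677 mol
Q = 0.03677 × 96485 = 3548 C
t = 3548 / 2.40 = 1478 s = 24.6 min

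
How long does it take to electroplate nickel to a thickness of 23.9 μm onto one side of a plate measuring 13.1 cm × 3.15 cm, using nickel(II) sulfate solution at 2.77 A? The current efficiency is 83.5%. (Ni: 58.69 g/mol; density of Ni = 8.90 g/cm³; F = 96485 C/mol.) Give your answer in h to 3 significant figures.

Plated area = 13.1 × 3.15 = 41.27 cm²
Volume = 41.27 × 23.9×10⁻⁴ cm = 0.09864 cm³
m(Ni) = 0.09864 × 8.90 = 0.8779 g
n(Ni) = 0.8779 / 58.69 = 0.01496 mol; n(e⁻) = 2 × 0.01496 = 0.02992 mol
Q = 0.02992 × 96485 / 0.835 = 3457 C
t = 3457 / 2.77 = 1248 s = 0.347 h

0.347 h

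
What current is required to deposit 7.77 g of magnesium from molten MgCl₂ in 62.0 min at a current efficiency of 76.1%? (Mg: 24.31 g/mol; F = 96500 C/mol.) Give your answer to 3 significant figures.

n(Mg) = 7.77 / 24.31 = 0.3196 mol
Mg²⁺ + 2e⁻ → Mg, so n(e⁻) = 2 × 0.3196 = 0.6392 mol
Q = 0.6392 × 96500 / 0.761 = 81050 C
I = Q / t = 81050 / 3720 s = 21.8 A

21.8 A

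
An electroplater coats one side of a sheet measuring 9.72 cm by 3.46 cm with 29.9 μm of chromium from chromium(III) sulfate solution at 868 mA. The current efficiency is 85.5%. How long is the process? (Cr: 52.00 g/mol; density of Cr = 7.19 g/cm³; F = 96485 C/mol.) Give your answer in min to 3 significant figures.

Plated area = 9.72 × 3.46 = 33.63 cm²
Volume = 33.63 × 29.9×10⁻⁴ cm = 0.1006 cm³
m(Cr) = 0.1006 × 7.19 = 0.7233 g
n(Cr) = 0.7233 / 52.00 = 0.01391 mol; n(e⁻) = 3 × 0.01391 = 0.04173 mol
Q = 0.04173 × 96485 / 0.855 = 4709 C
t = 4709 / 0.868 = 5425 s = 90.4 min

90.4 min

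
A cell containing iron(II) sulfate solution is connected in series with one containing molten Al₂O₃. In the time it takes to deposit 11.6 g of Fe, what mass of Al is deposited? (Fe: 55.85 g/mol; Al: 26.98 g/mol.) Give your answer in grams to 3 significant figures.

3.74 g

n(Fe) = 11.6 / 55.85 = 0.2077 mol
Fe²⁺ + 2e⁻ → Fe, so n(e⁻) = 2 × 0.2077 = 0.4154 mol
Since the cells are in series, n(e⁻) in the Al cell is also 0.4154 mol.
Al³⁺ + 3e⁻ → Al, so n(Al) = 0.4154 / 3 = 0.1385 mol
m(Al) = 0.1385 × 26.98 = 3.74 g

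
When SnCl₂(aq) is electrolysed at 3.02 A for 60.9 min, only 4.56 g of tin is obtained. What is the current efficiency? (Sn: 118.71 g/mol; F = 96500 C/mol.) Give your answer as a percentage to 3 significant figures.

67.2%

Q = 3.02 × 3654 = 11040 C
n(e⁻) = 11040 / 96500 = 0.1144 mol
Sn²⁺ + 2e⁻ → Sn, so theoretical n(Sn) = 0.05720 mol → 6.790 g
Efficiency = 4.56 / 6.790 = 0.6716 = 67.2%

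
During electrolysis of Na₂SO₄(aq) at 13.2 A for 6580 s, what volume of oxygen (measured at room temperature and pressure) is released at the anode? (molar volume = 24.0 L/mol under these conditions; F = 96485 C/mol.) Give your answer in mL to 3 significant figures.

Q = It = 13.2 × 6580 = 86860 C
Moles of electrons = 86860 / 96485 = 0.9002 mol
2H₂O → O₂ + 4H⁺ + 4e⁻, so n(O₂) = 0.9002 / 4 = 0.2251 mol
V = 0.2251 × 24.0 = 5.402 L
= 5400 mL

5400 mL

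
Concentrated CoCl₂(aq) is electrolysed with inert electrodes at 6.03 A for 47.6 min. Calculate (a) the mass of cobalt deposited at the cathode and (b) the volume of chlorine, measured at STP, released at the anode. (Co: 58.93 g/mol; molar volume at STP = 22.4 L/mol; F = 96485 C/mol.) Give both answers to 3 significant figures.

Q = 6.03 × 2856 = 17220 C; n(e⁻) = 17220 / 96485 = 0.1785 mol
Cathode: Co²⁺ + 2e⁻ → Co → n(Co) = 0.1785/2 = 0.08925 mol → 5.26 g
Anode: 2Cl⁻ → Cl₂ + 2e⁻ → n(Cl₂) = 0.1785/2 = 0.08925 mol → 2.00 L

5.26 g Co; 2.00 L Cl₂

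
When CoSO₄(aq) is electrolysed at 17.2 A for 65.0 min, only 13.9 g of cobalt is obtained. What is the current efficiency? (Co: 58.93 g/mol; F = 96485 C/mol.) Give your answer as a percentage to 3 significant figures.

67.9%

Q = 17.2 × 3900 = 67080 C
n(e⁻) = 67080 / 96485 = 0.6952 mol
Co²⁺ + 2e⁻ → Co, so theoretical n(Co) = 0.3476 mol → 20.48 g
Efficiency = 13.9 / 20.48 = 0.6787 = 67.9%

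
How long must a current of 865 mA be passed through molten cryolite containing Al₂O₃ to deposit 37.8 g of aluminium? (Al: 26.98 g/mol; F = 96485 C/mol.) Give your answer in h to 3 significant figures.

n(Al) = 37.8 / 26.98 = 1.401 mol
Al³⁺ + 3e⁻ → Al, so n(e⁻) = 3 × 1.401 = 4.203 mol
Q = 4.203 × 96485 = 4.055×10^5 C
t = Q / I = 4.055×10^5 / 0.865 = 4.688×10^5 s = 130 h

130 h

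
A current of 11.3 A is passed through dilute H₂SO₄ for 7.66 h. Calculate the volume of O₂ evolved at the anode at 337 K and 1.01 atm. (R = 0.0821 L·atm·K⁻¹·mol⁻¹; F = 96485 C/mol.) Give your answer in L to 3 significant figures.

22.1 L

Charge passed = 11.3 × 27576 = 3.116×10^5 C
Moles of electrons = 3.116×10^5 / 96485 = 3.230 mol
2H₂O → O₂ + 4H⁺ + 4e⁻, so n(O₂) = 3.230 / 4 = 0.8075 mol
V = nRT/P = 0.8075 × 0.0821 × 337 / 1.01 = 22.12 L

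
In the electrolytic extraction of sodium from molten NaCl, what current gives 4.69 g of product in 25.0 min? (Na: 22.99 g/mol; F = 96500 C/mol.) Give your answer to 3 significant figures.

n(Na) = 4.69 / 22.99 = 0.2040 mol
Na⁺ + e⁻ → Na, so n(e⁻) = 0.2040 mol
Q = 0.2040 × 96500 = 19690 C
I = Q / t = 19690 / 1500 s = 13.1 A

13.1 A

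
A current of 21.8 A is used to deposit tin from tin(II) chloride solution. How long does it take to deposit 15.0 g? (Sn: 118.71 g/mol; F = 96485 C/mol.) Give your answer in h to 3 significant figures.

0.311 h

n(Sn) = 15.0 / 118.71 = 0.1264 mol
Sn²⁺ + 2e⁻ → Sn, so n(e⁻) = 2 × 0.1264 = 0.2528 mol
Q = 0.2528 × 96485 = 24390 C
t = Q / I = 24390 / 21.8 = 1119 s = 0.311 h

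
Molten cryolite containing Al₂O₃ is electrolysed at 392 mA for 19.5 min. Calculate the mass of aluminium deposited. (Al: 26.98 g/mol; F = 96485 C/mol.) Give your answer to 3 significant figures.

Q = It = 0.392 × 1170 = 458.6 C
n(e⁻) = 458.6 / 96485 = 0.004753 mol
Al³⁺ + 3e⁻ → Al, so n(Al) = 0.004753 / 3 = 0.001584 mol
m = 0.001584 × 26.98 = 0.0427 g

0.0427 g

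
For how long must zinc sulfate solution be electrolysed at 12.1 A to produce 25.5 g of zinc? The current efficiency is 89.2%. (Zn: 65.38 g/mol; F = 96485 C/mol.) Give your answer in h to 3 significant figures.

1.94 h

n(Zn) = 25.5 / 65.38 = 0.3900 mol
Zn²⁺ + 2e⁻ → Zn, so n(e⁻) = 2 × 0.3900 = 0.7800 mol
Q = 0.7800 × 96485 / 0.892 = 84370 C
t = Q / I = 84370 / 12.1 = 6973 s = 1.94 h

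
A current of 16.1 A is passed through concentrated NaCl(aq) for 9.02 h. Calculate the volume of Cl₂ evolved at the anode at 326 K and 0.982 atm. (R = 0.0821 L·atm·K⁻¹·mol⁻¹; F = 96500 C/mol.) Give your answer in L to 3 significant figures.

Q = 16.1 A × 32472 s = 5.228×10^5 C
Moles of electrons = 5.228×10^5 / 96500 = 5.418 mol
2Cl⁻ → Cl₂ + 2e⁻, so n(Cl₂) = 5.418 / 2 = 2.709 mol
V = nRT/P = 2.709 × 0.0821 × 326 / 0.982 = 73.83 L

73.8 L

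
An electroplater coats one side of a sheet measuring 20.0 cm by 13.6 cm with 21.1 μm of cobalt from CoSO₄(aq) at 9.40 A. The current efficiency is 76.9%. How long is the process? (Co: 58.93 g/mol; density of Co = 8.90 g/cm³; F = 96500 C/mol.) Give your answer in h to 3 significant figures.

Plated area = 20.0 × 13.6 = 272.0 cm²
Volume = 272.0 × 21.1×10⁻⁴ cm = 0.5739 cm³
m(Co) = 0.5739 × 8.90 = 5.108 g
n(Co) = 5.108 / 58.93 = 0.08668 mol; n(e⁻) = 2 × 0.08668 = 0.1734 mol
Q = 0.1734 × 96500 / 0.769 = 21760 C
t = 21760 / 9.40 = 2315 s = 0.643 h

0.643 h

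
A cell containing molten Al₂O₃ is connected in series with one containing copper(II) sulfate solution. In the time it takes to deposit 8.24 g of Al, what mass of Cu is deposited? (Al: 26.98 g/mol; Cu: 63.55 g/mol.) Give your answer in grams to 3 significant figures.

n(Al) = 8.24 / 26.98 = 0.3054 mol
Al³⁺ + 3e⁻ → Al, so n(e⁻) = 3 × 0.3054 = 0.9162 mol
The cells are in series, so the same charge (and hence the same n(e⁻) = 0.9162 mol) passes through both.
Cu²⁺ + 2e⁻ → Cu, so n(Cu) = 0.9162 / 2 = 0.4581 mol
m(Cu) = 0.4581 × 63.55 = 29.1 g

29.1 g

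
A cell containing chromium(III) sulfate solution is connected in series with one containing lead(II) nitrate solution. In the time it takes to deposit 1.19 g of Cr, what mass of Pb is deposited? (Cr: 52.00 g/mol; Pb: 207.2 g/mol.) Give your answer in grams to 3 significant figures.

n(Cr) = 1.19 / 52.00 = 0.02288 mol
Cr³⁺ + 3e⁻ → Cr, so n(e⁻) = 3 × 0.02288 = 0.06864 mol
In series, the same 0.06864 mol of electrons flows through the second cell.
Pb²⁺ + 2e⁻ → Pb, so n(Pb) = 0.06864 / 2 = 0.03432 mol
m(Pb) = 0.03432 × 207.2 = 7.11 g

7.11 g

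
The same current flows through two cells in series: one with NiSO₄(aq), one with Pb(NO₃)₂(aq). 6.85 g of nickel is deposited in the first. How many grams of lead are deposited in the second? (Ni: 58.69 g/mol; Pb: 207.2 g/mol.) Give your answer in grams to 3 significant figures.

24.2 g

n(Ni) = 6.85 / 58.69 = 0.1167 mol
Ni²⁺ + 2e⁻ → Ni, so n(e⁻) = 2 × 0.1167 = 0.2334 mol
In series, the same 0.2334 mol of electrons flows through the second cell.
Pb²⁺ + 2e⁻ → Pb, so n(Pb) = 0.2334 / 2 = 0.1167 mol
m(Pb) = 0.1167 × 207.2 = 24.2 g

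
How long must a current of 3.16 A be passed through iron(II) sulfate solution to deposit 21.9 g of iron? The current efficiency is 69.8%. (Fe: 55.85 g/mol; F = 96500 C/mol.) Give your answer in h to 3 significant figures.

n(Fe) = 21.9 / 55.85 = 0.3921 mol
Fe²⁺ + 2e⁻ → Fe, so n(e⁻) = 2 × 0.3921 = 0.7842 mol
Q = 0.7842 × 96500 / 0.698 = 1.084×10^5 C
t = Q / I = 1.084×10^5 / 3.16 = 34300 s = 9.53 h

9.53 h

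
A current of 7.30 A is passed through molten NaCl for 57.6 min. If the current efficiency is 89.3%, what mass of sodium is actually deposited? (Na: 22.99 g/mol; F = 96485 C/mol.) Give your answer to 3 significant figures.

5.37 g

Q = 7.30 × 3456 = 25230 C
n(e⁻) = 25230 / 96485 = 0.2615 mol
Na⁺ + e⁻ → Na, so theoretical m(Na) = 0.2615 × 22.99 = 6.012 g
Actual mass = 89.3% × 6.012 = 5.37 g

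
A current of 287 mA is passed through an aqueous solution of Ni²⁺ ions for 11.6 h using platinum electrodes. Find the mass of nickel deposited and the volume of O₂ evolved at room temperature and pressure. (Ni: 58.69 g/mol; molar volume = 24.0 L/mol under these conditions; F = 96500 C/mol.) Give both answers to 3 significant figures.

Q = 0.287 × 41760 = 11990 C; n(e⁻) = 11990 / 96500 = 0.1242 mol
Cathode: Ni²⁺ + 2e⁻ → Ni → n(Ni) = 0.1242/2 = 0.06210 mol → 3.64 g
Anode: 2H₂O → O₂ + 4H⁺ + 4e⁻ → n(O₂) = 0.1242/4 = 0.03105 mol → 0.745 L

3.64 g Ni; 0.745 L O₂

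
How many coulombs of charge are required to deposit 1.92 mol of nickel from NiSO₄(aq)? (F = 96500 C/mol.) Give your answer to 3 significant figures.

3.71×10^5 C

Ni²⁺ + 2e⁻ → Ni, so n(e⁻) = 2 × 1.92 = 3.840 mol
Q = 3.840 × 96500 = 3.706×10^5 C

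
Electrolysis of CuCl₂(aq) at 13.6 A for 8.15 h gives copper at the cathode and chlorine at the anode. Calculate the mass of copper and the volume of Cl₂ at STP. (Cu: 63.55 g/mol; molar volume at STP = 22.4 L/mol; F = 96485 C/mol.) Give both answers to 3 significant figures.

Q = 13.6 × 29340 = 3.990×10^5 C; n(e⁻) = 3.990×10^5 / 96485 = 4.135 mol
Cathode: Cu²⁺ + 2e⁻ → Cu → n(Cu) = 4.135/2 = 2.068 mol → 131 g
Anode: 2Cl⁻ → Cl₂ + 2e⁻ → n(Cl₂) = 4.135/2 = 2.068 mol → 46.3 L

131 g Cu; 46.3 L Cl₂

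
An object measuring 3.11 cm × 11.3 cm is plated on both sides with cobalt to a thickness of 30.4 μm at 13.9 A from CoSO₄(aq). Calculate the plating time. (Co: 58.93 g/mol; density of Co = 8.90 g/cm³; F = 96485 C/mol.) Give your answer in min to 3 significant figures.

Plated area = 2 × 3.11 × 11.3 = 70.29 cm²
Volume = 70.29 × 30.4×10⁻⁴ cm = 0.2137 cm³
m(Co) = 0.2137 × 8.90 = 1.902 g
n(Co) = 1.902 / 58.93 = 0.03228 mol; n(e⁻) = 2 × 0.03228 = 0.06456 mol
Q = 0.06456 × 96485 = 6229 C
t = 6229 / 13.9 = 448.1 s = 7.47 min

7.47 min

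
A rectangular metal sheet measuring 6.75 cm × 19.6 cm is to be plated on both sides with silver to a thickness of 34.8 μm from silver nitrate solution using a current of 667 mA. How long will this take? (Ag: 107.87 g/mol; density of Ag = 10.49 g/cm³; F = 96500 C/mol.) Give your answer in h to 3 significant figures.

3.60 h

Plated area = 2 × 6.75 × 19.6 = 264.6 cm²
Volume = 264.6 × 34.8×10⁻⁴ cm = 0.9208 cm³
m(Ag) = 0.9208 × 10.49 = 9.659 g
n(Ag) = 9.659 / 107.87 = 0.08954 mol; n(e⁻) = 0.08954 mol
Q = 0.08954 × 96500 = 8641 C
t = 8641 / 0.667 = 12960 s = 3.60 h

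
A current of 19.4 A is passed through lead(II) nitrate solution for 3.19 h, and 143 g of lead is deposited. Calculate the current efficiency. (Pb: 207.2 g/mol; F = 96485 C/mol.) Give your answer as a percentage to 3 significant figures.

Q = 19.4 × 11484 = 2.228×10^5 C
n(e⁻) = 2.228×10^5 / 96485 = 2.309 mol
Pb²⁺ + 2e⁻ → Pb, so theoretical n(Pb) = 1.155 mol → 239.3 g
Efficiency = 143 / 239.3 = 0.5976 = 59.8%

59.8%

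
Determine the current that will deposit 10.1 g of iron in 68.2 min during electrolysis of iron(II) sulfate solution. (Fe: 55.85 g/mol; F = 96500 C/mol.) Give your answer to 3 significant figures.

n(Fe) = 10.1 / 55.85 = 0.1808 mol
Fe²⁺ + 2e⁻ → Fe, so n(e⁻) = 2 × 0.1808 = 0.3616 mol
Q = 0.3616 × 96500 = 34890 C
I = Q / t = 34890 / 4092 s = 8.53 A

8.53 A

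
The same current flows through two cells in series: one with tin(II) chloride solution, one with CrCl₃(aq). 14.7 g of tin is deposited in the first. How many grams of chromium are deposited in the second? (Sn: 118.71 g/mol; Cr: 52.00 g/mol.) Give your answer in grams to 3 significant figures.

4.29 g

n(Sn) = 14.7 / 118.71 = 0.1238 mol
Sn²⁺ + 2e⁻ → Sn, so n(e⁻) = 2 × 0.1238 = 0.2476 mol
Same current for the same time ⇒ same n(e⁻) = 0.2476 mol in both cells.
Cr³⁺ + 3e⁻ → Cr, so n(Cr) = 0.2476 / 3 = 0.08253 mol
m(Cr) = 0.08253 × 52.00 = 4.29 g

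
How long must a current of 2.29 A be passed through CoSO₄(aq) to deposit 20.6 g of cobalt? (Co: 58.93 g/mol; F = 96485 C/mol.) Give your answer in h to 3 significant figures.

n(Co) = 20.6 / 58.93 = 0.3496 mol
Co²⁺ + 2e⁻ → Co, so n(e⁻) = 2 × 0.3496 = 0.6992 mol
Q = 0.6992 × 96485 = 67460 C
t = Q / I = 67460 / 2.29 = 29460 s = 8.18 h

8.18 h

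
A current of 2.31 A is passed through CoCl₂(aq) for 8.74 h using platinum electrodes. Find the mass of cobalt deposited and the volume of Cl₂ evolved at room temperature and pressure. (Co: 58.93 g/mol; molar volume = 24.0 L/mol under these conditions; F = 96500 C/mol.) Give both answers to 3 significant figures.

Q = 2.31 × 31464 = 72680 C; n(e⁻) = 72680 / 96500 = 0.7532 mol
Cathode: Co²⁺ + 2e⁻ → Co → n(Co) = 0.7532/2 = 0.3766 mol → 22.2 g
Anode: 2Cl⁻ → Cl₂ + 2e⁻ → n(Cl₂) = 0.7532/2 = 0.3766 mol → 9.04 L

22.2 g Co; 9.04 L Cl₂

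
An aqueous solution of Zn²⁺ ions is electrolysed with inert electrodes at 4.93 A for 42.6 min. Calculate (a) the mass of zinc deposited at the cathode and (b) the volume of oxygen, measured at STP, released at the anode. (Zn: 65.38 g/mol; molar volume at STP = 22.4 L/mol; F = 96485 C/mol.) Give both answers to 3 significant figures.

4.27 g Zn; 0.731 L O₂

Q = 4.93 × 2556 = 12600 C; n(e⁻) = 12600 / 96485 = 0.1306 mol
Cathode: Zn²⁺ + 2e⁻ → Zn → n(Zn) = 0.1306/2 = 0.06530 mol → 4.27 g
Anode: 2H₂O → O₂ + 4H⁺ + 4e⁻ → n(O₂) = 0.1306/4 = 0.03265 mol → 0.731 L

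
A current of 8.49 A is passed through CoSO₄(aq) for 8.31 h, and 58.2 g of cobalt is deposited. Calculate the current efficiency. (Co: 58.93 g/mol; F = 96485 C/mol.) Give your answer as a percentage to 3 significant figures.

75.0%

Q = 8.49 × 29916 = 2.540×10^5 C
n(e⁻) = 2.540×10^5 / 96485 = 2.633 mol
Co²⁺ + 2e⁻ → Co, so theoretical n(Co) = 1.317 mol → 77.61 g
Efficiency = 58.2 / 77.61 = 0.7499 = 75.0%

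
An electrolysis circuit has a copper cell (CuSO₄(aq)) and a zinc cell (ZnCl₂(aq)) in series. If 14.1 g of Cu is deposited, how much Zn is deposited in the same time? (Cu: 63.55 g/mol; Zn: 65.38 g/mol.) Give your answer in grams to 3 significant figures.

n(Cu) = 14.1 / 63.55 = 0.2219 mol
Cu²⁺ + 2e⁻ → Cu, so n(e⁻) = 2 × 0.2219 = 0.4438 mol
In series, the same 0.4438 mol of electrons flows through the second cell.
Zn²⁺ + 2e⁻ → Zn, so n(Zn) = 0.4438 / 2 = 0.2219 mol
m(Zn) = 0.2219 × 65.38 = 14.5 g

14.5 g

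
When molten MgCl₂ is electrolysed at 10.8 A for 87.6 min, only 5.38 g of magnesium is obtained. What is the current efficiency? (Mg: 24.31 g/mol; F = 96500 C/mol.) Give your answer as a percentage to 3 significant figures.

75.2%

Q = 10.8 × 5256 = 56760 C
n(e⁻) = 56760 / 96500 = 0.5882 mol
Mg²⁺ + 2e⁻ → Mg, so theoretical n(Mg) = 0.2941 mol → 7.150 g
Efficiency = 5.38 / 7.150 = 0.7524 = 75.2%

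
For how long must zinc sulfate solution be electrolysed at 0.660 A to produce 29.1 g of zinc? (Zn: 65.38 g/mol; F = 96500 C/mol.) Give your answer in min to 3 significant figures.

n(Zn) = 29.1 / 65.38 = 0.4451 mol
Zn²⁺ + 2e⁻ → Zn, so n(e⁻) = 2 × 0.4451 = 0.8902 mol
Q = 0.8902 × 96500 = 85900 C
t = Q / I = 85900 / 0.660 = 1.302×10^5 s = 2170 min

2170 min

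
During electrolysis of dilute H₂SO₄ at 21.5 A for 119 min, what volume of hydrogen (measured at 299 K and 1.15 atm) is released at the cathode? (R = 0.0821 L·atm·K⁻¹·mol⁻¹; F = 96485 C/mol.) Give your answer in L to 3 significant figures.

Q = It = 21.5 × 7140 = 1.535×10^5 C
n(e⁻) = 1.535×10^5 / 96485 = 1.591 mol
2H⁺ + 2e⁻ → H₂, so n(H₂) = 1.591 / 2 = 0.7955 mol
V = nRT/P = 0.7955 × 0.0821 × 299 / 1.15 = 16.98 L

17.0 L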